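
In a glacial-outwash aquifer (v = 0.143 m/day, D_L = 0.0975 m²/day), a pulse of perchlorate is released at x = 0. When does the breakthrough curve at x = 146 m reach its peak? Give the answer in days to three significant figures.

1020 days

For the 1D instantaneous-source solution, setting ∂C/∂t = 0 at fixed x gives v²t² + 2Dt − x² = 0, so t = (√(D² + v²x²) − D)/v².
√(D² + v²x²) = √(0.0975² + 0.143² × 146²) = 20.88; v² = 0.020449.
t = (20.88 − 0.0975)/0.020449 = 1020 days (vs. the pure-advection estimate x/v = 1020 d).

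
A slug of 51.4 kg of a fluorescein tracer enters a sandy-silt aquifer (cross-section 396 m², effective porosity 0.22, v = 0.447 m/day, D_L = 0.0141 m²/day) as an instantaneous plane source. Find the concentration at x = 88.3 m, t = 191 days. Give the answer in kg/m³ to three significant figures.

For an instantaneous plane source, C(x,t) = M/(n_e·A·√(4πDt)) · exp(−(x−vt)²/(4Dt)), with n_e·A the pore (flow) area.
Plume center vt = 0.447 × 191 = 85.377 m, so the well at 88.3 m is 2.923 m downgradient of the peak.
√(4πDt) = 5.817 m, giving peak height M/(n_e·A·√(4πDt)) = 51.4/(0.22 × 396 × 5.817) = 0.1014 kg/m³.
(x−vt)²/(4Dt) = (2.923)²/(4 × 0.0141 × 191) = 0.7931; exp(−0.7931) = 0.4524.
C = 0.1014 × 0.4524 = 0.0459 kg/m³.

0.0459 kg/m³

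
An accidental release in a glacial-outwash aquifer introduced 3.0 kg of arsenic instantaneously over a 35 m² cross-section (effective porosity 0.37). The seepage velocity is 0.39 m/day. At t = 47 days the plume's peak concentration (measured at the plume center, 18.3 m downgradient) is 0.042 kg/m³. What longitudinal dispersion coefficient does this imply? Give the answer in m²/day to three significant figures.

At the plume center C_max = M/(n_e·A·√(4πDt)), so D = M²/(4πt·(n_e·A·C_max)²).
n_e·A·C_max = 0.37 × 35 × 0.042 = 0.5439 kg/m.
D = 3.0²/(4π × 47 × 0.5439²) = 0.0515 m²/day.

0.0515 m²/day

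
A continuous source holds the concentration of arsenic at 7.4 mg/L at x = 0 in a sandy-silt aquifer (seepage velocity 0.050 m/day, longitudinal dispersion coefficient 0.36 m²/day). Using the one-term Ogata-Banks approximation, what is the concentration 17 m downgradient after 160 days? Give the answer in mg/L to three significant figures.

For a continuous step input, C/C₀ ≈ ½·erfc((x−vt)/(2√(Dt))).
vt = 0.050 × 160 = 8 m and 2√(Dt) = 2√(0.36 × 160) = 15.18 m.
Argument (x−vt)/(2√(Dt)) = (17 − 8)/15.18 = 0.5929; ½·erfc(0.5929) = 0.2009.
C = 7.4 × 0.2009 = 1.49 mg/L.

1.49 mg/L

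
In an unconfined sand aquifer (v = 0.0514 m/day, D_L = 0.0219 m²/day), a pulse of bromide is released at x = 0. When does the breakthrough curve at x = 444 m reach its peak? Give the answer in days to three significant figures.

For the 1D instantaneous-source solution, setting ∂C/∂t = 0 at fixed x gives v²t² + 2Dt − x² = 0, so t = (√(D² + v²x²) − D)/v².
√(D² + v²x²) = √(0.0219² + 0.0514² × 444²) = 22.82; v² = 0.00264196.
t = (22.82 − 0.0219)/0.00264196 = 8630 days (vs. the pure-advection estimate x/v = 8640 d).

8630 days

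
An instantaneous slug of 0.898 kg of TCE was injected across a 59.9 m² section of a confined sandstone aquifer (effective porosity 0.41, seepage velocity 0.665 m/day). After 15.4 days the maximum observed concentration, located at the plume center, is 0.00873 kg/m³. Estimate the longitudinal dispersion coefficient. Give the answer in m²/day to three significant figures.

0.0907 m²/day

At the plume center C_max = M/(n_e·A·√(4πDt)), so D = M²/(4πt·(n_e·A·C_max)²).
n_e·A·C_max = 0.41 × 59.9 × 0.00873 = 0.2144 kg/m.
D = 0.898²/(4π × 15.4 × 0.2144²) = 0.0907 m²/day.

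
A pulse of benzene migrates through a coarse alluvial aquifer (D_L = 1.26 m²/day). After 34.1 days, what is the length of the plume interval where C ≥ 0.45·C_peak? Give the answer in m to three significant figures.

The plume is Gaussian with σ = √(2Dt) = √(2 × 1.26 × 34.1) = 9.270 m.
C/C_peak = exp(−Δx²/(2σ²)) = 0.45 ⇒ Δx = σ·√(−2 ln 0.45) = 9.270 × 1.264 = 11.72 m.
Width = 2Δx = 23.4 m.

23.4 m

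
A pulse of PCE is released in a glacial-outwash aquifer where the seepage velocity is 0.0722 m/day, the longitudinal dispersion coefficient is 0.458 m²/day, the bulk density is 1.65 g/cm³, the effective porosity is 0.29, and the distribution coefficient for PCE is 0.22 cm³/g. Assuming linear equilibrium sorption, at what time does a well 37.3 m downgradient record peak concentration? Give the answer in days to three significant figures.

Retardation factor R = 1 + ρ_b·K_d/n = 1 + 1.65 × 0.22/0.29 = 2.252.
Sorption retards both mechanisms: v_R = v/R = 0.03206 m/day, D_R = D/R = 0.2034 m²/day.
Peak time from v_R²t² + 2D_R t − x² = 0: t = (√(D_R² + v_R²x²) − D_R)/v_R².
√(D_R² + v_R²x²) = √(0.2034² + 0.03206² × 37.3²) = 1.213; v_R² = 0.001028.
t = (1.213 − 0.2034)/0.001028 = 982 days.

982 days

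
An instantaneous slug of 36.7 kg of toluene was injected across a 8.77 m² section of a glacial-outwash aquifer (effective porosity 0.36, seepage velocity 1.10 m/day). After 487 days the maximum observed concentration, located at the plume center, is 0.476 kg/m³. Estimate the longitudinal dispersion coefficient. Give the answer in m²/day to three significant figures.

0.0974 m²/day

At the plume center C_max = M/(n_e·A·√(4πDt)), so D = M²/(4πt·(n_e·A·C_max)²).
n_e·A·C_max = 0.36 × 8.77 × 0.476 = 1.503 kg/m.
D = 36.7²/(4π × 487 × 1.503²) = 0.0974 m²/day.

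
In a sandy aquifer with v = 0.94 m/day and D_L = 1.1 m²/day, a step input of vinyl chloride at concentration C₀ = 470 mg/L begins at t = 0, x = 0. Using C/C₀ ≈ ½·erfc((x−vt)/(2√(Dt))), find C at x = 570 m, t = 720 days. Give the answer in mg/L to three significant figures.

For a continuous step input, C/C₀ ≈ ½·erfc((x−vt)/(2√(Dt))).
vt = 0.94 × 720 = 676.8 m and 2√(Dt) = 2√(1.1 × 720) = 56.28 m.
Argument (x−vt)/(2√(Dt)) = (570 − 676.8)/56.28 = -1.898; ½·erfc(-1.898) = 0.9964.
C = 470 × 0.9964 = 468 mg/L.

468 mg/L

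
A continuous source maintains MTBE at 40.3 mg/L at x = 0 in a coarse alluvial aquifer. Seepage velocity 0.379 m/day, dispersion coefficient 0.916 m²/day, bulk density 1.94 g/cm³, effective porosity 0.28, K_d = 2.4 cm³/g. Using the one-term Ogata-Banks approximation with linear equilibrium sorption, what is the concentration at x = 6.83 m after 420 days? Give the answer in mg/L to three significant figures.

25.4 mg/L

Retardation factor R = 1 + ρ_b·K_d/n = 1 + 1.94 × 2.4/0.28 = 17.63.
Sorption retards both mechanisms: v_R = v/R = 0.02150 m/day, D_R = D/R = 0.05196 m²/day.
v_R·t = 0.02150 × 420 = 9.03 m; 2√(D_R t) = 9.343 m; argument = (6.83 − 9.03)/9.343 = -0.2355.
C = C₀ × ½·erfc(-0.2355) = 40.3 × 0.6305 = 25.4 mg/L.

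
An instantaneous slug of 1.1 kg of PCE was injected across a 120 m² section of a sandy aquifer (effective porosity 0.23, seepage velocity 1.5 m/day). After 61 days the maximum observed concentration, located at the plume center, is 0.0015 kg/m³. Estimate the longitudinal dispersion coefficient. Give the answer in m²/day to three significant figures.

0.921 m²/day

At the plume center C_max = M/(n_e·A·√(4πDt)), so D = M²/(4πt·(n_e·A·C_max)²).
n_e·A·C_max = 0.23 × 120 × 0.0015 = 0.04140 kg/m.
D = 1.1²/(4π × 61 × 0.04140²) = 0.921 m²/day.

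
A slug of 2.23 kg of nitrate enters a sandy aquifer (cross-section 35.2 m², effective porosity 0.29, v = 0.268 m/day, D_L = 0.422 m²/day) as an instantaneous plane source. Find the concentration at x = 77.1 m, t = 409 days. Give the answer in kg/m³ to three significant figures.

0.00101 kg/m³

For an instantaneous plane source, C(x,t) = M/(n_e·A·√(4πDt)) · exp(−(x−vt)²/(4Dt)), with n_e·A the pore (flow) area.
Plume center vt = 0.268 × 409 = 109.612 m, so the well at 77.1 m is 32.512 m upgradient of the peak.
√(4πDt) = 46.57 m, giving peak height M/(n_e·A·√(4πDt)) = 2.23/(0.29 × 35.2 × 46.57) = 0.004691 kg/m³.
(x−vt)²/(4Dt) = (-32.512)²/(4 × 0.422 × 409) = 1.531; exp(−1.531) = 0.2163.
C = 0.004691 × 0.2163 = 0.00101 kg/m³.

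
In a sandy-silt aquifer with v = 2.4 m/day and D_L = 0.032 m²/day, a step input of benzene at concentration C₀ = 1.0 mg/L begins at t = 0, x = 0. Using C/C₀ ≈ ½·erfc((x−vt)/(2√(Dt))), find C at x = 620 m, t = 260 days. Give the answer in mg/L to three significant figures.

For a continuous step input, C/C₀ ≈ ½·erfc((x−vt)/(2√(Dt))).
vt = 2.4 × 260 = 624 m and 2√(Dt) = 2√(0.032 × 260) = 5.769 m.
Argument (x−vt)/(2√(Dt)) = (620 − 624)/5.769 = -0.6934; ½·erfc(-0.6934) = 0.8366.
C = 1.0 × 0.8366 = 0.837 mg/L.

0.837 mg/L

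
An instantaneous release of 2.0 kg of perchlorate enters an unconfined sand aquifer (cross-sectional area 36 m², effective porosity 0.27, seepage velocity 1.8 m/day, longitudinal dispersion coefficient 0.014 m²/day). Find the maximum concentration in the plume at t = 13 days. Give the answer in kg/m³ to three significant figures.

0.136 kg/m³

The peak of an instantaneous 1D plume sits at x = vt; there the Gaussian factor is 1 and C_max = M/(n_e·A·√(4πDt)), where n_e·A is the pore area the mass is dissolved in.
√(4πDt) = √(4π × 0.014 × 13) = 1.512 m, so C_max = 2.0/(0.27 × 36 × 1.512) = 0.136 kg/m³.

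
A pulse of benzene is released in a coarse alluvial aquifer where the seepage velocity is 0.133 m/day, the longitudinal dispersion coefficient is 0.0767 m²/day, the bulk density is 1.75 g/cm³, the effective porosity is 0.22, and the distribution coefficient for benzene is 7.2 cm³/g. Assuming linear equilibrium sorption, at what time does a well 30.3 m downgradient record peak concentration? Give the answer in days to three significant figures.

13000 days

Retardation factor R = 1 + ρ_b·K_d/n = 1 + 1.75 × 7.2/0.22 = 58.27.
Sorption retards both mechanisms: v_R = v/R = 0.002282 m/day, D_R = D/R = 0.001316 m²/day.
Peak time from v_R²t² + 2D_R t − x² = 0: t = (√(D_R² + v_R²x²) − D_R)/v_R².
√(D_R² + v_R²x²) = √(0.001316² + 0.002282² × 30.3²) = 0.06916; v_R² = 5.208e-06.
t = (0.06916 − 0.001316)/5.208e-06 = 13000 days.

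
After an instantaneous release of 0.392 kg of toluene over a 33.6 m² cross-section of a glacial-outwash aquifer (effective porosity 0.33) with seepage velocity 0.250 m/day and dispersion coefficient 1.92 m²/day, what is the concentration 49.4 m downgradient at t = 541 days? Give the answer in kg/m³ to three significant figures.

5.25e-05 kg/m³

For an instantaneous plane source, C(x,t) = M/(n_e·A·√(4πDt)) · exp(−(x−vt)²/(4Dt)), with n_e·A the pore (flow) area.
Plume center vt = 0.250 × 541 = 135.25 m, so the well at 49.4 m is 85.85 m upgradient of the peak.
√(4πDt) = 114.2 m, giving peak height M/(n_e·A·√(4πDt)) = 0.392/(0.33 × 33.6 × 114.2) = 0.0003096 kg/m³.
(x−vt)²/(4Dt) = (-85.85)²/(4 × 1.92 × 541) = 1.774; exp(−1.774) = 0.1697.
C = 0.0003096 × 0.1697 = 5.25e-05 kg/m³.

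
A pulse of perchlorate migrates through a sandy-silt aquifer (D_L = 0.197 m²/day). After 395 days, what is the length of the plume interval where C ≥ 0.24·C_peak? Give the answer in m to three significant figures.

42.2 m

The plume is Gaussian with σ = √(2Dt) = √(2 × 0.197 × 395) = 12.48 m.
C/C_peak = exp(−Δx²/(2σ²)) = 0.24 ⇒ Δx = σ·√(−2 ln 0.24) = 12.48 × 1.689 = 21.08 m.
Width = 2Δx = 42.2 m.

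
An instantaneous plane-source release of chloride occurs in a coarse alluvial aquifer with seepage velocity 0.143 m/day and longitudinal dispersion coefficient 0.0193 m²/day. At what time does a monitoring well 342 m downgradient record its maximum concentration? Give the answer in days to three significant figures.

2390 days

For the 1D instantaneous-source solution, setting ∂C/∂t = 0 at fixed x gives v²t² + 2Dt − x² = 0, so t = (√(D² + v²x²) − D)/v².
√(D² + v²x²) = √(0.0193² + 0.143² × 342²) = 48.91; v² = 0.020449.
t = (48.91 − 0.0193)/0.020449 = 2390 days (vs. the pure-advection estimate x/v = 2390 d).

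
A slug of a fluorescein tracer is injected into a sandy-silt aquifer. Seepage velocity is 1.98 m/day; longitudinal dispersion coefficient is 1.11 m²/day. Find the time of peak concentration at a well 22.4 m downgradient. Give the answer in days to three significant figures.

11.0 days

For the 1D instantaneous-source solution, setting ∂C/∂t = 0 at fixed x gives v²t² + 2Dt − x² = 0, so t = (√(D² + v²x²) − D)/v².
√(D² + v²x²) = √(1.11² + 1.98² × 22.4²) = 44.37; v² = 3.9204.
t = (44.37 − 1.11)/3.9204 = 11.0 days (vs. the pure-advection estimate x/v = 11.3 d).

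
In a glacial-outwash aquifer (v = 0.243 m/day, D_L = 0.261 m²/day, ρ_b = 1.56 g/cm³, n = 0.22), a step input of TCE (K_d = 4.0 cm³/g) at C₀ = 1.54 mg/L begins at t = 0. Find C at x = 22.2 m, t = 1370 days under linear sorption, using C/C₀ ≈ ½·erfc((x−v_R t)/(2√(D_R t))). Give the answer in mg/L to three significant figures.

0.0214 mg/L

Retardation factor R = 1 + ρ_b·K_d/n = 1 + 1.56 × 4.0/0.22 = 29.36.
Sorption retards both mechanisms: v_R = v/R = 0.008277 m/day, D_R = D/R = 0.008890 m²/day.
v_R·t = 0.008277 × 1370 = 11.33949 m; 2√(D_R t) = 6.980 m; argument = (22.2 − 11.33949)/6.980 = 1.556.
C = C₀ × ½·erfc(1.556) = 1.54 × 0.01389 = 0.0214 mg/L.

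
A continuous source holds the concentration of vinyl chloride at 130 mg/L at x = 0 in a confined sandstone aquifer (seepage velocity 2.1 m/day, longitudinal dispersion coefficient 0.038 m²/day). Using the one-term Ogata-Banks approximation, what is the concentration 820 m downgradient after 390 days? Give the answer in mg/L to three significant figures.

For a continuous step input, C/C₀ ≈ ½·erfc((x−vt)/(2√(Dt))).
vt = 2.1 × 390 = 819 m and 2√(Dt) = 2√(0.038 × 390) = 7.699 m.
Argument (x−vt)/(2√(Dt)) = (820 − 819)/7.699 = 0.1299; ½·erfc(0.1299) = 0.4271.
C = 130 × 0.4271 = 55.5 mg/L.

55.5 mg/L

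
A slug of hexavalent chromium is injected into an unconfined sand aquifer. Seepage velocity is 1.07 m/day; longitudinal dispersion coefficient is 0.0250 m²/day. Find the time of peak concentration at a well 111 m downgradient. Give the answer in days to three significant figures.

For the 1D instantaneous-source solution, setting ∂C/∂t = 0 at fixed x gives v²t² + 2Dt − x² = 0, so t = (√(D² + v²x²) − D)/v².
√(D² + v²x²) = √(0.0250² + 1.07² × 111²) = 118.8; v² = 1.1449.
t = (118.8 − 0.0250)/1.1449 = 104 days (vs. the pure-advection estimate x/v = 104 d).

104 days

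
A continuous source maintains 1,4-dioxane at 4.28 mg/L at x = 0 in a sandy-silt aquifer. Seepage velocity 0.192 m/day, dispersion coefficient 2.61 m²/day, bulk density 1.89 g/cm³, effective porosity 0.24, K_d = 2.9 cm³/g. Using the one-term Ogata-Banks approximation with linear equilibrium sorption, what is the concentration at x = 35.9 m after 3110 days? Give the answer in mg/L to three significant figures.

Retardation factor R = 1 + ρ_b·K_d/n = 1 + 1.89 × 2.9/0.24 = 23.84.
Sorption retards both mechanisms: v_R = v/R = 0.008054 m/day, D_R = D/R = 0.1095 m²/day.
v_R·t = 0.008054 × 3110 = 25.04794 m; 2√(D_R t) = 36.91 m; argument = (35.9 − 25.04794)/36.91 = 0.2940.
C = C₀ × ½·erfc(0.2940) = 4.28 × 0.3388 = 1.45 mg/L.

1.45 mg/L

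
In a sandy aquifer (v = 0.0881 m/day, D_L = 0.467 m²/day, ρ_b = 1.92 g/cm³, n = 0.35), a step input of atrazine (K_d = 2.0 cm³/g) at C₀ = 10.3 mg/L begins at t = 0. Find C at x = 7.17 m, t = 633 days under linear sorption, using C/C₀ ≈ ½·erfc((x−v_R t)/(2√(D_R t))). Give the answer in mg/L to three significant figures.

Retardation factor R = 1 + ρ_b·K_d/n = 1 + 1.92 × 2.0/0.35 = 11.97.
Sorption retards both mechanisms: v_R = v/R = 0.007360 m/day, D_R = D/R = 0.03901 m²/day.
v_R·t = 0.007360 × 633 = 4.65888 m; 2√(D_R t) = 9.938 m; argument = (7.17 − 4.65888)/9.938 = 0.2527.
C = C₀ × ½·erfc(0.2527) = 10.3 × 0.3604 = 3.71 mg/L.

3.71 mg/L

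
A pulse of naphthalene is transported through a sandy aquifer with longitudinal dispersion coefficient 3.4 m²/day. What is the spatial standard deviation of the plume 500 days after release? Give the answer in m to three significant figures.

Dispersive spreading gives a Gaussian with σ² = 2Dt; advection only shifts the center.
σ = √(2 × 3.4 × 500) = 58.3 m.

58.3 m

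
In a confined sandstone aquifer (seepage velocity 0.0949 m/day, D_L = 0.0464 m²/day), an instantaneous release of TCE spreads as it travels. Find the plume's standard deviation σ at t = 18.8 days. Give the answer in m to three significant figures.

1.32 m

Dispersive spreading gives a Gaussian with σ² = 2Dt; advection only shifts the center.
σ = √(2 × 0.0464 × 18.8) = 1.32 m.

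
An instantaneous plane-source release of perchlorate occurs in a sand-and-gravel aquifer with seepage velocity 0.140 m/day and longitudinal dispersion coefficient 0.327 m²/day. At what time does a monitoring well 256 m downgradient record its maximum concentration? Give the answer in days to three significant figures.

For the 1D instantaneous-source solution, setting ∂C/∂t = 0 at fixed x gives v²t² + 2Dt − x² = 0, so t = (√(D² + v²x²) − D)/v².
√(D² + v²x²) = √(0.327² + 0.140² × 256²) = 35.84; v² = 0.0196.
t = (35.84 − 0.327)/0.0196 = 1810 days (vs. the pure-advection estimate x/v = 1830 d).

1810 days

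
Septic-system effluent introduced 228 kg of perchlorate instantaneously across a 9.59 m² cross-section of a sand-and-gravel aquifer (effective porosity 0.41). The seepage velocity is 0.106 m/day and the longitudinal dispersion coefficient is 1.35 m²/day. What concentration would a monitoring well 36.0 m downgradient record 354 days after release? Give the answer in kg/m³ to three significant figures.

For an instantaneous plane source, C(x,t) = M/(n_e·A·√(4πDt)) · exp(−(x−vt)²/(4Dt)), with n_e·A the pore (flow) area.
Plume center vt = 0.106 × 354 = 37.524 m, so the well at 36.0 m is 1.524 m upgradient of the peak.
√(4πDt) = 77.49 m, giving peak height M/(n_e·A·√(4πDt)) = 228/(0.41 × 9.59 × 77.49) = 0.7483 kg/m³.
(x−vt)²/(4Dt) = (-1.524)²/(4 × 1.35 × 354) = 0.001215; exp(−0.001215) = 0.9988.
C = 0.7483 × 0.9988 = 0.747 kg/m³.

0.747 kg/m³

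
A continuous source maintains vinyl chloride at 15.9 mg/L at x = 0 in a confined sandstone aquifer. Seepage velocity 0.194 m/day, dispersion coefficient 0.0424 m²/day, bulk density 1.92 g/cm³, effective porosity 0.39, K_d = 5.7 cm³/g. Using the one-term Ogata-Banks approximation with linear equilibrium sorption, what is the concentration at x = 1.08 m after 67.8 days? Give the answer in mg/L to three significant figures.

Retardation factor R = 1 + ρ_b·K_d/n = 1 + 1.92 × 5.7/0.39 = 29.06.
Sorption retards both mechanisms: v_R = v/R = 0.006676 m/day, D_R = D/R = 0.001459 m²/day.
v_R·t = 0.006676 × 67.8 = 0.4526328 m; 2√(D_R t) = 0.6290 m; argument = (1.08 − 0.4526328)/0.6290 = 0.9974.
C = C₀ × ½·erfc(0.9974) = 15.9 × 0.07919 = 1.26 mg/L.

1.26 mg/L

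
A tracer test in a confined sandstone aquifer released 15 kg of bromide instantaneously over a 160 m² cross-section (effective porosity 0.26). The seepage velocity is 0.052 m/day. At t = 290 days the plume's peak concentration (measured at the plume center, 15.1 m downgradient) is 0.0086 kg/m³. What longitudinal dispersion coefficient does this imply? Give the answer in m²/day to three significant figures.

At the plume center C_max = M/(n_e·A·√(4πDt)), so D = M²/(4πt·(n_e·A·C_max)²).
n_e·A·C_max = 0.26 × 160 × 0.0086 = 0.3578 kg/m.
D = 15²/(4π × 290 × 0.3578²) = 0.482 m²/day.

0.482 m²/day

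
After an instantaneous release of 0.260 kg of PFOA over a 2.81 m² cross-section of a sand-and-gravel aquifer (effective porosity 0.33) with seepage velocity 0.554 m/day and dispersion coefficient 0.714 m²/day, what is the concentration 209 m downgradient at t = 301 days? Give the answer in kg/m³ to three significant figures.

For an instantaneous plane source, C(x,t) = M/(n_e·A·√(4πDt)) · exp(−(x−vt)²/(4Dt)), with n_e·A the pore (flow) area.
Plume center vt = 0.554 × 301 = 166.754 m, so the well at 209 m is 42.246 m downgradient of the peak.
√(4πDt) = 51.97 m, giving peak height M/(n_e·A·√(4πDt)) = 0.260/(0.33 × 2.81 × 51.97) = 0.005395 kg/m³.
(x−vt)²/(4Dt) = (42.246)²/(4 × 0.714 × 301) = 2.076; exp(−2.076) = 0.1254.
C = 0.005395 × 0.1254 = 0.000677 kg/m³.

0.000677 kg/m³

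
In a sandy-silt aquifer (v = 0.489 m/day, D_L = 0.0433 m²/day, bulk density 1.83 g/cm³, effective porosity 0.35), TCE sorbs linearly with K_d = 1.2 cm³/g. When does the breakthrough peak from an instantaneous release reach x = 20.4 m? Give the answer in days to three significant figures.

302 days

Retardation factor R = 1 + ρ_b·K_d/n = 1 + 1.83 × 1.2/0.35 = 7.274.
Sorption retards both mechanisms: v_R = v/R = 0.06723 m/day, D_R = D/R = 0.005953 m²/day.
Peak time from v_R²t² + 2D_R t − x² = 0: t = (√(D_R² + v_R²x²) − D_R)/v_R².
√(D_R² + v_R²x²) = √(0.005953² + 0.06723² × 20.4²) = 1.372; v_R² = 0.004520.
t = (1.372 − 0.005953)/0.004520 = 302 days.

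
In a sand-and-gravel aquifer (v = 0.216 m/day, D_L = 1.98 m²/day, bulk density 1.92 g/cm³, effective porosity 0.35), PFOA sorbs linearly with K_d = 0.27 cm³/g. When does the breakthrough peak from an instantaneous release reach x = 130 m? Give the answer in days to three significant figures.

Retardation factor R = 1 + ρ_b·K_d/n = 1 + 1.92 × 0.27/0.35 = 2.481.
Sorption retards both mechanisms: v_R = v/R = 0.08706 m/day, D_R = D/R = 0.7981 m²/day.
Peak time from v_R²t² + 2D_R t − x² = 0: t = (√(D_R² + v_R²x²) − D_R)/v_R².
√(D_R² + v_R²x²) = √(0.7981² + 0.08706² × 130²) = 11.35; v_R² = 0.007579.
t = (11.35 − 0.7981)/0.007579 = 1390 days.

1390 days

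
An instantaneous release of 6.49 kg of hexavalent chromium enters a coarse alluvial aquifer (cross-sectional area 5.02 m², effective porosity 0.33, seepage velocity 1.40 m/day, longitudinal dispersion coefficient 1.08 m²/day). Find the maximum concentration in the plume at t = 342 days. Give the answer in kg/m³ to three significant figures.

The peak of an instantaneous 1D plume sits at x = vt; there the Gaussian factor is 1 and C_max = M/(n_e·A·√(4πDt)), where n_e·A is the pore area the mass is dissolved in.
√(4πDt) = √(4π × 1.08 × 342) = 68.13 m, so C_max = 6.49/(0.33 × 5.02 × 68.13) = 0.0575 kg/m³.

0.0575 kg/m³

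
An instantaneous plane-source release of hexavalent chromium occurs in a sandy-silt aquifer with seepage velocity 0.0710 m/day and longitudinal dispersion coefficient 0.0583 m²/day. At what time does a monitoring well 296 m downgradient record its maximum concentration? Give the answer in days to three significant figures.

For the 1D instantaneous-source solution, setting ∂C/∂t = 0 at fixed x gives v²t² + 2Dt − x² = 0, so t = (√(D² + v²x²) − D)/v².
√(D² + v²x²) = √(0.0583² + 0.0710² × 296²) = 21.02; v² = 0.005041.
t = (21.02 − 0.0583)/0.005041 = 4160 days (vs. the pure-advection estimate x/v = 4170 d).

4160 days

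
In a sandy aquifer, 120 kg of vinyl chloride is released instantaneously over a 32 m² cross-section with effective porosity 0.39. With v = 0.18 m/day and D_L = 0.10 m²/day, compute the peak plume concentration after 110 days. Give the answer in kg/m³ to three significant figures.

0.818 kg/m³

The peak of an instantaneous 1D plume sits at x = vt; there the Gaussian factor is 1 and C_max = M/(n_e·A·√(4πDt)), where n_e·A is the pore area the mass is dissolved in.
√(4πDt) = √(4π × 0.10 × 110) = 11.76 m, so C_max = 120/(0.39 × 32 × 11.76) = 0.818 kg/m³.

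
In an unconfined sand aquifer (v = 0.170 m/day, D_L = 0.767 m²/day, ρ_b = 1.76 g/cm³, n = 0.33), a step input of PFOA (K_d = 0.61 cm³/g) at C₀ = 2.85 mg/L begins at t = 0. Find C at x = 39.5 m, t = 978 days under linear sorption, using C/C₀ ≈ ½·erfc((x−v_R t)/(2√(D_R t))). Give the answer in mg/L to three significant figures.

Retardation factor R = 1 + ρ_b·K_d/n = 1 + 1.76 × 0.61/0.33 = 4.253.
Sorption retards both mechanisms: v_R = v/R = 0.03997 m/day, D_R = D/R = 0.1803 m²/day.
v_R·t = 0.03997 × 978 = 39.09066 m; 2√(D_R t) = 26.56 m; argument = (39.5 − 39.09066)/26.56 = 0.01541.
C = C₀ × ½·erfc(0.01541) = 2.85 × 0.4913 = 1.40 mg/L.

1.40 mg/L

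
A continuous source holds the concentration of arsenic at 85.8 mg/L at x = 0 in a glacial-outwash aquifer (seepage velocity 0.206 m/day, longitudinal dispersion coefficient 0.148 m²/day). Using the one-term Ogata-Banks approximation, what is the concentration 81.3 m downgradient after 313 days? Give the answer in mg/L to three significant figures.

3.45 mg/L

For a continuous step input, C/C₀ ≈ ½·erfc((x−vt)/(2√(Dt))).
vt = 0.206 × 313 = 64.478 m and 2√(Dt) = 2√(0.148 × 313) = 13.61 m.
Argument (x−vt)/(2√(Dt)) = (81.3 − 64.478)/13.61 = 1.236; ½·erfc(1.236) = 0.04023.
C = 85.8 × 0.04023 = 3.45 mg/L.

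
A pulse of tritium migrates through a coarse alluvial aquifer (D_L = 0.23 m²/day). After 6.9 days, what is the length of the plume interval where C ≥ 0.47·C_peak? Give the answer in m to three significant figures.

4.38 m

The plume is Gaussian with σ = √(2Dt) = √(2 × 0.23 × 6.9) = 1.782 m.
C/C_peak = exp(−Δx²/(2σ²)) = 0.47 ⇒ Δx = σ·√(−2 ln 0.47) = 1.782 × 1.229 = 2.190 m.
Width = 2Δx = 4.38 m.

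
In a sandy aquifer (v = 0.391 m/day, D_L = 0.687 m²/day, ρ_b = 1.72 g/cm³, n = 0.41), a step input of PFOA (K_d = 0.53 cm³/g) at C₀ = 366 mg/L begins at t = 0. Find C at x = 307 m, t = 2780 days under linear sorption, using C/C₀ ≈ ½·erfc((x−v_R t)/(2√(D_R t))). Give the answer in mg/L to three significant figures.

Retardation factor R = 1 + ρ_b·K_d/n = 1 + 1.72 × 0.53/0.41 = 3.223.
Sorption retards both mechanisms: v_R = v/R = 0.1213 m/day, D_R = D/R = 0.2132 m²/day.
v_R·t = 0.1213 × 2780 = 337.214 m; 2√(D_R t) = 48.69 m; argument = (307 − 337.214)/48.69 = -0.6205.
C = C₀ × ½·erfc(-0.6205) = 366 × 0.8099 = 296 mg/L.

296 mg/L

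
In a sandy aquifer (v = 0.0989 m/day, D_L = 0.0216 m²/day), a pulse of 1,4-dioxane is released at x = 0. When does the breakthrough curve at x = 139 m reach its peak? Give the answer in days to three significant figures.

For the 1D instantaneous-source solution, setting ∂C/∂t = 0 at fixed x gives v²t² + 2Dt − x² = 0, so t = (√(D² + v²x²) − D)/v².
√(D² + v²x²) = √(0.0216² + 0.0989² × 139²) = 13.75; v² = 0.00978121.
t = (13.75 − 0.0216)/0.00978121 = 1400 days (vs. the pure-advection estimate x/v = 1410 d).

1400 days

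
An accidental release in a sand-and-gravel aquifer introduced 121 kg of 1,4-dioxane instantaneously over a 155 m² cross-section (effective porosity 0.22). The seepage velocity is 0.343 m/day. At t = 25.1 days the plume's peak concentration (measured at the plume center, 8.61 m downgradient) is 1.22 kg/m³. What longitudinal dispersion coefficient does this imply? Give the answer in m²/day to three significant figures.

At the plume center C_max = M/(n_e·A·√(4πDt)), so D = M²/(4πt·(n_e·A·C_max)²).
n_e·A·C_max = 0.22 × 155 × 1.22 = 41.60 kg/m.
D = 121²/(4π × 25.1 × 41.60²) = 0.0268 m²/day.

0.0268 m²/day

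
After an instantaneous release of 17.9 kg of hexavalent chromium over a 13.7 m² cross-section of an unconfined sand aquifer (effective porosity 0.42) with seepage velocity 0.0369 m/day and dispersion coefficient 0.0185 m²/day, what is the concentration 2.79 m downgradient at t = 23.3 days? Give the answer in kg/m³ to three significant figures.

For an instantaneous plane source, C(x,t) = M/(n_e·A·√(4πDt)) · exp(−(x−vt)²/(4Dt)), with n_e·A the pore (flow) area.
Plume center vt = 0.0369 × 23.3 = 0.85977 m, so the well at 2.79 m is 1.93023 m downgradient of the peak.
√(4πDt) = 2.327 m, giving peak height M/(n_e·A·√(4πDt)) = 17.9/(0.42 × 13.7 × 2.327) = 1.337 kg/m³.
(x−vt)²/(4Dt) = (1.93023)²/(4 × 0.0185 × 23.3) = 2.161; exp(−2.161) = 0.1152.
C = 1.337 × 0.1152 = 0.154 kg/m³.

0.154 kg/m³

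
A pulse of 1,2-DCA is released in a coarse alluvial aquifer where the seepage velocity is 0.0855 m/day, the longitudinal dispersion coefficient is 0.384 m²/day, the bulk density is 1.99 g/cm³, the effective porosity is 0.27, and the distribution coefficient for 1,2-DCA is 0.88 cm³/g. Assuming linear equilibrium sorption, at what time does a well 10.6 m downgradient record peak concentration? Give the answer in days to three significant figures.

Retardation factor R = 1 + ρ_b·K_d/n = 1 + 1.99 × 0.88/0.27 = 7.486.
Sorption retards both mechanisms: v_R = v/R = 0.01142 m/day, D_R = D/R = 0.05130 m²/day.
Peak time from v_R²t² + 2D_R t − x² = 0: t = (√(D_R² + v_R²x²) − D_R)/v_R².
√(D_R² + v_R²x²) = √(0.05130² + 0.01142² × 10.6²) = 0.1315; v_R² = 0.0001304.
t = (0.1315 − 0.05130)/0.0001304 = 615 days.

615 days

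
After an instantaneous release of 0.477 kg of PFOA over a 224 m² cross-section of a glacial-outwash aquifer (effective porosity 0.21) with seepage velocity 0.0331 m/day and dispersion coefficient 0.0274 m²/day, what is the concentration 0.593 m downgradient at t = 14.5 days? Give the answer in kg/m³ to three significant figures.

0.00450 kg/m³

For an instantaneous plane source, C(x,t) = M/(n_e·A·√(4πDt)) · exp(−(x−vt)²/(4Dt)), with n_e·A the pore (flow) area.
Plume center vt = 0.0331 × 14.5 = 0.47995 m, so the well at 0.593 m is 0.11305 m downgradient of the peak.
√(4πDt) = 2.234 m, giving peak height M/(n_e·A·√(4πDt)) = 0.477/(0.21 × 224 × 2.234) = 0.004539 kg/m³.
(x−vt)²/(4Dt) = (0.11305)²/(4 × 0.0274 × 14.5) = 0.008042; exp(−0.008042) = 0.9920.
C = 0.004539 × 0.9920 = 0.00450 kg/m³.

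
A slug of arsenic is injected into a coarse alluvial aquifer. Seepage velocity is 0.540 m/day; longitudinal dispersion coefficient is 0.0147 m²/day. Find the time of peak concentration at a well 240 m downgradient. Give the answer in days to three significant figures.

For the 1D instantaneous-source solution, setting ∂C/∂t = 0 at fixed x gives v²t² + 2Dt − x² = 0, so t = (√(D² + v²x²) − D)/v².
√(D² + v²x²) = √(0.0147² + 0.540² × 240²) = 129.6; v² = 0.2916.
t = (129.6 − 0.0147)/0.2916 = 444 days (vs. the pure-advection estimate x/v = 444 d).

444 days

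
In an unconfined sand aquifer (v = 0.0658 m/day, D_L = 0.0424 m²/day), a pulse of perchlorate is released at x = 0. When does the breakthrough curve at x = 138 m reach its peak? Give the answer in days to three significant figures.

For the 1D instantaneous-source solution, setting ∂C/∂t = 0 at fixed x gives v²t² + 2Dt − x² = 0, so t = (√(D² + v²x²) − D)/v².
√(D² + v²x²) = √(0.0424² + 0.0658² × 138²) = 9.080; v² = 0.00432964.
t = (9.080 − 0.0424)/0.00432964 = 2090 days (vs. the pure-advection estimate x/v = 2100 d).

2090 days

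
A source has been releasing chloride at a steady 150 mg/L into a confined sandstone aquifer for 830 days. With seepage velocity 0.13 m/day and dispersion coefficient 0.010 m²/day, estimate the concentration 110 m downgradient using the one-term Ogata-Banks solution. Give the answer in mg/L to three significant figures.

45.5 mg/L

For a continuous step input, C/C₀ ≈ ½·erfc((x−vt)/(2√(Dt))).
vt = 0.13 × 830 = 107.9 m and 2√(Dt) = 2√(0.010 × 830) = 5.762 m.
Argument (x−vt)/(2√(Dt)) = (110 − 107.9)/5.762 = 0.3645; ½·erfc(0.3645) = 0.3031.
C = 150 × 0.3031 = 45.5 mg/L.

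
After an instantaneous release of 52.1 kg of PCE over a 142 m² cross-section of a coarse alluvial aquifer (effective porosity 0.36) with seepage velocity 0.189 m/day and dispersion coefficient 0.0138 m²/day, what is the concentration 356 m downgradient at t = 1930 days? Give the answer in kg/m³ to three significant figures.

For an instantaneous plane source, C(x,t) = M/(n_e·A·√(4πDt)) · exp(−(x−vt)²/(4Dt)), with n_e·A the pore (flow) area.
Plume center vt = 0.189 × 1930 = 364.77 m, so the well at 356 m is 8.77 m upgradient of the peak.
√(4πDt) = 18.29 m, giving peak height M/(n_e·A·√(4πDt)) = 52.1/(0.36 × 142 × 18.29) = 0.05572 kg/m³.
(x−vt)²/(4Dt) = (-8.77)²/(4 × 0.0138 × 1930) = 0.7219; exp(−0.7219) = 0.4858.
C = 0.05572 × 0.4858 = 0.0271 kg/m³.

0.0271 kg/m³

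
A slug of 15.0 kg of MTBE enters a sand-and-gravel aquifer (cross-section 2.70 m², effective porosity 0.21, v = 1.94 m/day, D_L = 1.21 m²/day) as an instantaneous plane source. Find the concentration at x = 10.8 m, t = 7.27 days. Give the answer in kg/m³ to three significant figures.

For an instantaneous plane source, C(x,t) = M/(n_e·A·√(4πDt)) · exp(−(x−vt)²/(4Dt)), with n_e·A the pore (flow) area.
Plume center vt = 1.94 × 7.27 = 14.1038 m, so the well at 10.8 m is 3.3038 m upgradient of the peak.
√(4πDt) = 10.51 m, giving peak height M/(n_e·A·√(4πDt)) = 15.0/(0.21 × 2.70 × 10.51) = 2.517 kg/m³.
(x−vt)²/(4Dt) = (-3.3038)²/(4 × 1.21 × 7.27) = 0.3102; exp(−0.3102) = 0.7333.
C = 2.517 × 0.7333 = 1.85 kg/m³.

1.85 kg/m³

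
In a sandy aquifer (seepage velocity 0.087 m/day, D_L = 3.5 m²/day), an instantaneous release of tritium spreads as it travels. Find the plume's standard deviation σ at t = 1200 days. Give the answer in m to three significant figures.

91.7 m

Dispersive spreading gives a Gaussian with σ² = 2Dt; advection only shifts the center.
σ = √(2 × 3.5 × 1200) = 91.7 m.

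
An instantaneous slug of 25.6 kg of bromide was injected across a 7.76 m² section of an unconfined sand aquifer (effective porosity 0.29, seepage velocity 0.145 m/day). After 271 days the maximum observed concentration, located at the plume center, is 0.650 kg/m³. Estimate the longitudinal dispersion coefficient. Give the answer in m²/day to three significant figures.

0.0899 m²/day

At the plume center C_max = M/(n_e·A·√(4πDt)), so D = M²/(4πt·(n_e·A·C_max)²).
n_e·A·C_max = 0.29 × 7.76 × 0.650 = 1.463 kg/m.
D = 25.6²/(4π × 271 × 1.463²) = 0.0899 m²/day.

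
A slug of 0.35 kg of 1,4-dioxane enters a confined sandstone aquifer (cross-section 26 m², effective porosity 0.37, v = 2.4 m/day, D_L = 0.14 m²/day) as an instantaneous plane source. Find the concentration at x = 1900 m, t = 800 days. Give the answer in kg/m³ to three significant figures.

For an instantaneous plane source, C(x,t) = M/(n_e·A·√(4πDt)) · exp(−(x−vt)²/(4Dt)), with n_e·A the pore (flow) area.
Plume center vt = 2.4 × 800 = 1920 m, so the well at 1900 m is 20 m upgradient of the peak.
√(4πDt) = 37.52 m, giving peak height M/(n_e·A·√(4πDt)) = 0.35/(0.37 × 26 × 37.52) = 0.0009697 kg/m³.
(x−vt)²/(4Dt) = (-20)²/(4 × 0.14 × 800) = 0.8929; exp(−0.8929) = 0.4095.
C = 0.0009697 × 0.4095 = 0.000397 kg/m³.

0.000397 kg/m³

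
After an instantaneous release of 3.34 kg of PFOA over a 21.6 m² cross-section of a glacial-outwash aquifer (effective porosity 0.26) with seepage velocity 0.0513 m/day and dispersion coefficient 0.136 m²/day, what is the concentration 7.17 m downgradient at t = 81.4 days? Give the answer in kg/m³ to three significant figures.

0.0412 kg/m³

For an instantaneous plane source, C(x,t) = M/(n_e·A·√(4πDt)) · exp(−(x−vt)²/(4Dt)), with n_e·A the pore (flow) area.
Plume center vt = 0.0513 × 81.4 = 4.17582 m, so the well at 7.17 m is 2.99418 m downgradient of the peak.
√(4πDt) = 11.79 m, giving peak height M/(n_e·A·√(4πDt)) = 3.34/(0.26 × 21.6 × 11.79) = 0.05044 kg/m³.
(x−vt)²/(4Dt) = (2.99418)²/(4 × 0.136 × 81.4) = 0.2025; exp(−0.2025) = 0.8167.
C = 0.05044 × 0.8167 = 0.0412 kg/m³.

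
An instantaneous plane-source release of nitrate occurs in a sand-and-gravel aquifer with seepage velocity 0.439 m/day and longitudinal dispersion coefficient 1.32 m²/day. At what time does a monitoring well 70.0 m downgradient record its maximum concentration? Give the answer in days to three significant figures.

For the 1D instantaneous-source solution, setting ∂C/∂t = 0 at fixed x gives v²t² + 2Dt − x² = 0, so t = (√(D² + v²x²) − D)/v².
√(D² + v²x²) = √(1.32² + 0.439² × 70.0²) = 30.76; v² = 0.192721.
t = (30.76 − 1.32)/0.192721 = 153 days (vs. the pure-advection estimate x/v = 159 d).

153 days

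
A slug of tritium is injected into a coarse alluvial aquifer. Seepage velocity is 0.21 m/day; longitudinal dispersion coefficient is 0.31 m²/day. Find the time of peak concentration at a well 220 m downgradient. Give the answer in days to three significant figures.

1040 days

For the 1D instantaneous-source solution, setting ∂C/∂t = 0 at fixed x gives v²t² + 2Dt − x² = 0, so t = (√(D² + v²x²) − D)/v².
√(D² + v²x²) = √(0.31² + 0.21² × 220²) = 46.20; v² = 0.0441.
t = (46.20 − 0.31)/0.0441 = 1040 days (vs. the pure-advection estimate x/v = 1050 d).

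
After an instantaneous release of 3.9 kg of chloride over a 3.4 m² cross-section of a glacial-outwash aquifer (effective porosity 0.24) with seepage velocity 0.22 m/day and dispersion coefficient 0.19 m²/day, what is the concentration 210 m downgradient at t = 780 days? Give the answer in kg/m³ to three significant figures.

0.00921 kg/m³

For an instantaneous plane source, C(x,t) = M/(n_e·A·√(4πDt)) · exp(−(x−vt)²/(4Dt)), with n_e·A the pore (flow) area.
Plume center vt = 0.22 × 780 = 171.6 m, so the well at 210 m is 38.4 m downgradient of the peak.
√(4πDt) = 43.15 m, giving peak height M/(n_e·A·√(4πDt)) = 3.9/(0.24 × 3.4 × 43.15) = 0.1108 kg/m³.
(x−vt)²/(4Dt) = (38.4)²/(4 × 0.19 × 780) = 2.487; exp(−2.487) = 0.08316.
C = 0.1108 × 0.08316 = 0.00921 kg/m³.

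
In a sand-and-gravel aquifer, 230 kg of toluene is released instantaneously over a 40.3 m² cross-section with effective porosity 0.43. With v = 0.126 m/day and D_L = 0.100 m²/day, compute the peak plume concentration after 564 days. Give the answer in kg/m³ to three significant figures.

0.499 kg/m³

The peak of an instantaneous 1D plume sits at x = vt; there the Gaussian factor is 1 and C_max = M/(n_e·A·√(4πDt)), where n_e·A is the pore area the mass is dissolved in.
√(4πDt) = √(4π × 0.100 × 564) = 26.62 m, so C_max = 230/(0.43 × 40.3 × 26.62) = 0.499 kg/m³.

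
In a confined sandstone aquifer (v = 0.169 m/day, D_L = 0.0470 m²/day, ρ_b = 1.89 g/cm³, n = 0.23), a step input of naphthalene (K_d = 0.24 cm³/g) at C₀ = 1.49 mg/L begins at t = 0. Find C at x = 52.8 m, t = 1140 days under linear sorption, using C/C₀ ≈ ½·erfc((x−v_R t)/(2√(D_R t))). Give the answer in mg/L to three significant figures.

1.46 mg/L

Retardation factor R = 1 + ρ_b·K_d/n = 1 + 1.89 × 0.24/0.23 = 2.972.
Sorption retards both mechanisms: v_R = v/R = 0.05686 m/day, D_R = D/R = 0.01581 m²/day.
v_R·t = 0.05686 × 1140 = 64.8204 m; 2√(D_R t) = 8.491 m; argument = (52.8 − 64.8204)/8.491 = -1.416.
C = C₀ × ½·erfc(-1.416) = 1.49 × 0.9774 = 1.46 mg/L.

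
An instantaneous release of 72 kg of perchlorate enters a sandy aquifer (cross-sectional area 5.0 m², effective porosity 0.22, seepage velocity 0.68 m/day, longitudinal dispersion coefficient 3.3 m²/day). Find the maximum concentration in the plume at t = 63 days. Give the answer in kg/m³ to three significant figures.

1.28 kg/m³

The peak of an instantaneous 1D plume sits at x = vt; there the Gaussian factor is 1 and C_max = M/(n_e·A·√(4πDt)), where n_e·A is the pore area the mass is dissolved in.
√(4πDt) = √(4π × 3.3 × 63) = 51.11 m, so C_max = 72/(0.22 × 5.0 × 51.11) = 1.28 kg/m³.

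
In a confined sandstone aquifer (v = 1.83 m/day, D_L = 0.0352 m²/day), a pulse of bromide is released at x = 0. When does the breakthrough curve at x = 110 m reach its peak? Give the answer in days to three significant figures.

60.1 days

For the 1D instantaneous-source solution, setting ∂C/∂t = 0 at fixed x gives v²t² + 2Dt − x² = 0, so t = (√(D² + v²x²) − D)/v².
√(D² + v²x²) = √(0.0352² + 1.83² × 110²) = 201.3; v² = 3.3489.
t = (201.3 − 0.0352)/3.3489 = 60.1 days (vs. the pure-advection estimate x/v = 60.1 d).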